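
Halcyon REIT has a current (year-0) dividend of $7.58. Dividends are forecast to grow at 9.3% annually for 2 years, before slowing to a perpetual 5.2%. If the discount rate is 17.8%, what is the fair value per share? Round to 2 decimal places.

Two-stage DDM. Project D₁…D_2 at 0.093, terminal growth 0.052, discount at r = 0.178.
D_1 = 8.2849
D_2 = 9.0554
Terminal value at t=2: TV = D_3/(r−g) = 9.5263/(0.178−0.052) = 75.6057
P₀ = 8.2849/(1+0.178)^1 + 9.0554/(1+0.178)^2 + 75.6057/(1+0.178)^2 = 68.0420

$68.04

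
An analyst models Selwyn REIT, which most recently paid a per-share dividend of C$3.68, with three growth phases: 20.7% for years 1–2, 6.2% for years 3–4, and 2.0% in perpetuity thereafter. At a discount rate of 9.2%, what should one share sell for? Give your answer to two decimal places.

Three-stage DDM. Project D₁…D_4; terminal Gordon value at t=4 with g = 0.02; discount at r = 0.092.
D_1 = 4.4418
D_2 = 5.3612
D_3 = 5.6936
D_4 = 6.0466
TV_4 = 6.1675/(0.092−0.02) = 85.6602
P₀ = Σ Dₜ/(1+r)ᵗ + TV_4/(1+r)^4 = 77.4286

C$77.43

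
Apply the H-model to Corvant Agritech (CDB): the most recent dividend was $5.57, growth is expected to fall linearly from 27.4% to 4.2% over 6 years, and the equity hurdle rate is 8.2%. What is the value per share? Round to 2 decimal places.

$242.02

H-model: P₀ = D₀[(1+g_L) + H(g_S−g_L)]/(r−g_L), with H = 6/2 = 3.
P₀ = 5.57 × [(1+0.042) + 3×(0.274−0.042)] / (0.082−0.042)
   = 5.57 × 1.7380 / 0.04 = 242.0165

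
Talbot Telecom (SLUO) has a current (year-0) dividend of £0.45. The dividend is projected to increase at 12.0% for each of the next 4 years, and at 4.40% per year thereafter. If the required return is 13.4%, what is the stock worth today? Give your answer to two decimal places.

Two-stage DDM. Project D₁…D_4 at 0.12, terminal growth 0.044, discount at r = 0.134.
D_1 = 0.5040
D_2 = 0.5645
D_3 = 0.6322
D_4 = 0.7081
Terminal value at t=4: TV = D_5/(r−g) = 0.7392/(0.134−0.044) = 8.2138
P₀ = 0.5040/(1+0.134)^1 + 0.5645/(1+0.134)^2 + 0.6322/(1+0.134)^3 + 0.7081/(1+0.134)^4 + 8.2138/(1+0.134)^4 = 6.7121

£6.71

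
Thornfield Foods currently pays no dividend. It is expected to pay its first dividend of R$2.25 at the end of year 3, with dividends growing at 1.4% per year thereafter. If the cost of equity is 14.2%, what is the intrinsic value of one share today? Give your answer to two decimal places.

Deferred-dividend DDM. At t=2 the remaining stream is a growing perpetuity with first payment D_3 = 2.25.
V_2 = D_3/(r−g) = 2.25/(0.142−0.014) = 17.5781
P₀ = V_2/(1+r)^2 = 17.5781/(1+0.142)^2 = 13.4785

R$13.48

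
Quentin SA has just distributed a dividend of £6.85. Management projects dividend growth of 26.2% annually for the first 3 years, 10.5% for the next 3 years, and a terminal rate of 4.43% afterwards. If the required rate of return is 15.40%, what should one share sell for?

Three-stage DDM. Project D₁…D_6; terminal Gordon value at t=6 with g = 0.0443; discount at r = 0.154.
D_1 = 8.6447
D_2 = 10.9096
D_3 = 13.7679
D_4 = 15.2136
D_5 = 16.8110
D_6 = 18.5761
TV_6 = 19.3991/(0.154−0.0443) = 176.8374
P₀ = Σ Dₜ/(1+r)ᵗ + TV_6/(1+r)^6 = 124.1755

£124.18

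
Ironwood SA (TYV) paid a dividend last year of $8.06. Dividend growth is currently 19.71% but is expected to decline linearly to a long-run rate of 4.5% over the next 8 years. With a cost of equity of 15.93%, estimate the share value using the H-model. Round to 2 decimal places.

H-model: P₀ = D₀[(1+g_L) + H(g_S−g_L)]/(r−g_L), with H = 8/2 = 4.
P₀ = 8.06 × [(1+0.045) + 4×(0.1971−0.045)] / (0.1593−0.045)
   = 8.06 × 1.6534 / 0.1143 = 116.5915

$116.59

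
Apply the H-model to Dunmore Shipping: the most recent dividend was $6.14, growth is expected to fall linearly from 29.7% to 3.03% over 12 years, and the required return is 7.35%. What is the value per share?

$373.87

H-model: P₀ = D₀[(1+g_L) + H(g_S−g_L)]/(r−g_L), with H = 12/2 = 6.
P₀ = 6.14 × [(1+0.0303) + 6×(0.297−0.0303)] / (0.0735−0.0303)
   = 6.14 × 2.6305 / 0.0432 = 373.8720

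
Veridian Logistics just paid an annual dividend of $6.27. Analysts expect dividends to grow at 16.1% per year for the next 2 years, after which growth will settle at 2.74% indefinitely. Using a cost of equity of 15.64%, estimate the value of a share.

$62.95

Two-stage DDM. Project D₁…D_2 at 0.161, terminal growth 0.0274, discount at r = 0.1564.
D_1 = 7.2795
D_2 = 8.4515
Terminal value at t=2: TV = D_3/(r−g) = 8.6830/(0.1564−0.0274) = 67.3103
P₀ = 7.2795/(1+0.1564)^1 + 8.4515/(1+0.1564)^2 + 67.3103/(1+0.1564)^2 = 62.9494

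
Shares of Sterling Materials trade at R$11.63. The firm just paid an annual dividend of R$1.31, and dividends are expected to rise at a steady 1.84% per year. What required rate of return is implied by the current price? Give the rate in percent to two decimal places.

Rearranging the constant-growth DDM: r = D₁/P₀ + g.
D₁ = 1.31 × (1 + 0.0184) = 1.3341.
r = 1.3341 / 11.63 + 0.0184 = 0.11471 + 0.0184 = 0.13311

13.31%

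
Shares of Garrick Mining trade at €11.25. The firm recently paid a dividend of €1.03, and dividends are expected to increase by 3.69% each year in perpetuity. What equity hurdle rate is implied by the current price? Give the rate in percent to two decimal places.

13.18%

Rearranging the constant-growth DDM: r = D₁/P₀ + g.
D₁ = 1.03 × (1 + 0.0369) = 1.0680.
r = 1.0680 / 11.25 + 0.0369 = 0.09493 + 0.0369 = 0.13183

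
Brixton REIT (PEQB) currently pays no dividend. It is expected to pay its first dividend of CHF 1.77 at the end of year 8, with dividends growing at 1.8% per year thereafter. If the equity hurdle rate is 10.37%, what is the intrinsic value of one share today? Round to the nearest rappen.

CHF 10.35

Deferred-dividend DDM. At t=7 the remaining stream is a growing perpetuity with first payment D_8 = 1.77.
V_7 = D_8/(r−g) = 1.77/(0.1037−0.018) = 20.6534
P₀ = V_7/(1+r)^7 = 20.6534/(1+0.1037)^7 = 10.3523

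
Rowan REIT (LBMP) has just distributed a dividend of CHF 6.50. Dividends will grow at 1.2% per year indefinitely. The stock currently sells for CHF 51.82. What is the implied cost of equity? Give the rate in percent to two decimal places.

Rearranging the constant-growth DDM: r = D₁/P₀ + g.
D₁ = 6.50 × (1 + 0.012) = 6.5780.
r = 6.5780 / 51.82 + 0.012 = 0.12694 + 0.012 = 0.13894

13.89%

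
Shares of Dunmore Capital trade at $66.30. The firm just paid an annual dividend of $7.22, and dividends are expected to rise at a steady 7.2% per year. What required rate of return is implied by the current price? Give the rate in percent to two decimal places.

Rearranging the constant-growth DDM: r = D₁/P₀ + g.
D₁ = 7.22 × (1 + 0.072) = 7.7398.
r = 7.7398 / 66.30 + 0.072 = 0.11674 + 0.072 = 0.18874

18.87%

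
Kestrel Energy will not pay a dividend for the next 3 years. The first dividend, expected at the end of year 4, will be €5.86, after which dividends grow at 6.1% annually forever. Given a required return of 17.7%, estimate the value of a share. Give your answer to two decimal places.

Deferred-dividend DDM. At t=3 the remaining stream is a growing perpetuity with first payment D_4 = 5.86.
V_3 = D_4/(r−g) = 5.86/(0.177−0.061) = 50.5172
P₀ = V_3/(1+r)^3 = 50.5172/(1+0.177)^3 = 30.9821

€30.98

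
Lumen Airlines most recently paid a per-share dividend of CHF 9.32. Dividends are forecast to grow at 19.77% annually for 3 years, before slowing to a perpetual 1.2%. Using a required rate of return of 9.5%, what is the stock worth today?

CHF 182.24

Two-stage DDM. Project D₁…D_3 at 0.1977, terminal growth 0.012, discount at r = 0.095.
D_1 = 11.1626
D_2 = 13.3694
D_3 = 16.0125
Terminal value at t=3: TV = D_4/(r−g) = 16.2047/(0.095−0.012) = 195.2372
P₀ = 11.1626/(1+0.095)^1 + 13.3694/(1+0.095)^2 + 16.0125/(1+0.095)^3 + 195.2372/(1+0.095)^3 = 182.2435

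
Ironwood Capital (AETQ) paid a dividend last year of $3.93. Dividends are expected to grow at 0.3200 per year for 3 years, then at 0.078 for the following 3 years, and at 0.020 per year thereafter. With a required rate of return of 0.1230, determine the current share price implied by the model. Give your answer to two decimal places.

$89.99

Three-stage DDM. Project D₁…D_6; terminal Gordon value at t=6 with g = 0.02; discount at r = 0.123.
D_1 = 5.1876
D_2 = 6.8476
D_3 = 9.0389
D_4 = 9.7439
D_5 = 10.5039
D_6 = 11.3232
TV_6 = 11.5497/(0.123−0.02) = 112.1330
P₀ = Σ Dₜ/(1+r)ᵗ + TV_6/(1+r)^6 = 89.9899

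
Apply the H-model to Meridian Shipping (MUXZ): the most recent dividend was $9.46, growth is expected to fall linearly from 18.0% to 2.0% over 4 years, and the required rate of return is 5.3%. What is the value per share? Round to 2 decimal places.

$384.13

H-model: P₀ = D₀[(1+g_L) + H(g_S−g_L)]/(r−g_L), with H = 4/2 = 2.
P₀ = 9.46 × [(1+0.02) + 2×(0.18−0.02)] / (0.053−0.02)
   = 9.46 × 1.3400 / 0.033 = 384.1333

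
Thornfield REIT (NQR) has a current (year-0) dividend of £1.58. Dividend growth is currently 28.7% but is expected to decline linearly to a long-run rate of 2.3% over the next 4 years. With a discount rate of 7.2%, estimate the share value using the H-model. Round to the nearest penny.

H-model: P₀ = D₀[(1+g_L) + H(g_S−g_L)]/(r−g_L), with H = 4/2 = 2.
P₀ = 1.58 × [(1+0.023) + 2×(0.287−0.023)] / (0.072−0.023)
   = 1.58 × 1.5510 / 0.049 = 50.0118

£50.01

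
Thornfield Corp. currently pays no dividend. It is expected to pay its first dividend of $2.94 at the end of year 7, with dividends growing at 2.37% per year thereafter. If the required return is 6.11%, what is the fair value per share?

Deferred-dividend DDM. At t=6 the remaining stream is a growing perpetuity with first payment D_7 = 2.94.
V_6 = D_7/(r−g) = 2.94/(0.0611−0.0237) = 78.6096
P₀ = V_6/(1+r)^6 = 78.6096/(1+0.0611)^6 = 55.0729

$55.07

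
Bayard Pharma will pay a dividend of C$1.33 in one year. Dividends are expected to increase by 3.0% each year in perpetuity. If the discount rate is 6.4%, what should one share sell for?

C$39.12

Gordon growth model: P₀ = D₁/(r − g), with D₁ = 1.33 given directly.
P₀ = 1.3300 / (0.064 − 0.03) = 1.3300 / 0.034 = 39.1176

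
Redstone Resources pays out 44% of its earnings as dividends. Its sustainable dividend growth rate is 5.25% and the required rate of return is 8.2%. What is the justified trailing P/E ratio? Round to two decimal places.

15.70

Justified trailing P/E = b(1+g)/(r−g) = 0.44×(1+0.0525)/(0.082−0.0525) = 15.6983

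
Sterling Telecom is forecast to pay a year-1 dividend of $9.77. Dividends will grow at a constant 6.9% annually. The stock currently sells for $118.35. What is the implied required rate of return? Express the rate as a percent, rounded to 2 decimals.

15.16%

Rearranging the constant-growth DDM: r = D₁/P₀ + g.
r = 9.7700 / 118.35 + 0.069 = 0.08255 + 0.069 = 0.15155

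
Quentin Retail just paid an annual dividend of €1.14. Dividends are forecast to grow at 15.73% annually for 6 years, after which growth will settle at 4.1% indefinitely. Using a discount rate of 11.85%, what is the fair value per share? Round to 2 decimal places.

€26.51

Two-stage DDM. Project D₁…D_6 at 0.1573, terminal growth 0.041, discount at r = 0.1185.
D_1 = 1.3193
D_2 = 1.5269
D_3 = 1.7670
D_4 = 2.0450
D_5 = 2.3667
D_6 = 2.7389
Terminal value at t=6: TV = D_7/(r−g) = 2.8512/(0.1185−0.041) = 36.7900
P₀ = 1.3193/(1+0.1185)^1 + 1.5269/(1+0.1185)^2 + 1.7670/(1+0.1185)^3 + 2.0450/(1+0.1185)^4 + 2.3667/(1+0.1185)^5 + 2.7389/(1+0.1185)^6 + 36.7900/(1+0.1185)^6 = 26.5096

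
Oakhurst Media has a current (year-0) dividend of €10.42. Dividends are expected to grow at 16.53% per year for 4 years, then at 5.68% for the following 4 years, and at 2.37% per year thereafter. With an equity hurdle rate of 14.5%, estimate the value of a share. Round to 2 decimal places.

€148.77

Three-stage DDM. Project D₁…D_8; terminal Gordon value at t=8 with g = 0.0237; discount at r = 0.145.
D_1 = 12.1424
D_2 = 14.1496
D_3 = 16.4885
D_4 = 19.2140
D_5 = 20.3054
D_6 = 21.4587
D_7 = 22.6776
D_8 = 23.9657
TV_8 = 24.5337/(0.145−0.0237) = 202.2562
P₀ = Σ Dₜ/(1+r)ᵗ + TV_8/(1+r)^8 = 148.7662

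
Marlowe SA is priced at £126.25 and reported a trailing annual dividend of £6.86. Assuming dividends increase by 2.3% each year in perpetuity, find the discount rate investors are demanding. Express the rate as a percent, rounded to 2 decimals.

Rearranging the constant-growth DDM: r = D₁/P₀ + g.
D₁ = 6.86 × (1 + 0.023) = 7.0178.
r = 7.0178 / 126.25 + 0.023 = 0.05559 + 0.023 = 0.07859

7.86%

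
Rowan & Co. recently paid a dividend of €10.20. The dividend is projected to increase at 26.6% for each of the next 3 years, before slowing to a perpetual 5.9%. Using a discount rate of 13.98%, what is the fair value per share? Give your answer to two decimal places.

€221.08

Two-stage DDM. Project D₁…D_3 at 0.266, terminal growth 0.059, discount at r = 0.1398.
D_1 = 12.9132
D_2 = 16.3481
D_3 = 20.6967
Terminal value at t=3: TV = D_4/(r−g) = 21.9178/(0.1398−0.059) = 271.2601
P₀ = 12.9132/(1+0.1398)^1 + 16.3481/(1+0.1398)^2 + 20.6967/(1+0.1398)^3 + 271.2601/(1+0.1398)^3 = 221.0794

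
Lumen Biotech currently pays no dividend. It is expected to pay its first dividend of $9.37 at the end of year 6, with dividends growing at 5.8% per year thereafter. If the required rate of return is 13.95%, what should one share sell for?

Deferred-dividend DDM. At t=5 the remaining stream is a growing perpetuity with first payment D_6 = 9.37.
V_5 = D_6/(r−g) = 9.37/(0.1395−0.058) = 114.9693
P₀ = V_5/(1+r)^5 = 114.9693/(1+0.1395)^5 = 59.8426

$59.84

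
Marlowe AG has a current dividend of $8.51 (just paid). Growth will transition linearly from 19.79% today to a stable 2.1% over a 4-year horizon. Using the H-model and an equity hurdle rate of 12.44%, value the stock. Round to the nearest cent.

$113.15

H-model: P₀ = D₀[(1+g_L) + H(g_S−g_L)]/(r−g_L), with H = 4/2 = 2.
P₀ = 8.51 × [(1+0.021) + 2×(0.1979−0.021)] / (0.1244−0.021)
   = 8.51 × 1.3748 / 0.1034 = 113.1484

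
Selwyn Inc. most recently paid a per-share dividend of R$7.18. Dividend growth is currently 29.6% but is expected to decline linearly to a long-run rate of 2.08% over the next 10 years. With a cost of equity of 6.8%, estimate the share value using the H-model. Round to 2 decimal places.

R$364.60

H-model: P₀ = D₀[(1+g_L) + H(g_S−g_L)]/(r−g_L), with H = 10/2 = 5.
P₀ = 7.18 × [(1+0.0208) + 5×(0.296−0.0208)] / (0.068−0.0208)
   = 7.18 × 2.3968 / 0.0472 = 364.5980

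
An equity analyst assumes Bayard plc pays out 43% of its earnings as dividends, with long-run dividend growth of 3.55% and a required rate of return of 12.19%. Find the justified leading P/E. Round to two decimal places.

Justified leading P/E = b/(r−g) = 0.43/(0.1219−0.0355) = 4.9769

4.98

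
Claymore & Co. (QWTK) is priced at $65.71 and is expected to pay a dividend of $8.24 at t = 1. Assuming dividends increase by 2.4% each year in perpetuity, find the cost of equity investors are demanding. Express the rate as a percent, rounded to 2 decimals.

Rearranging the constant-growth DDM: r = D₁/P₀ + g.
r = 8.2400 / 65.71 + 0.024 = 0.12540 + 0.024 = 0.14940

14.94%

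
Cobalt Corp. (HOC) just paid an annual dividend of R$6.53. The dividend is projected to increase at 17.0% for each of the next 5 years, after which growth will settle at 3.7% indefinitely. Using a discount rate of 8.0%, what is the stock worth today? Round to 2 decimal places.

R$276.76

Two-stage DDM. Project D₁…D_5 at 0.17, terminal growth 0.037, discount at r = 0.08.
D_1 = 7.6401
D_2 = 8.9389
D_3 = 10.4585
D_4 = 12.2365
D_5 = 14.3167
Terminal value at t=5: TV = D_6/(r−g) = 14.8464/(0.08−0.037) = 345.2652
P₀ = 7.6401/(1+0.08)^1 + 8.9389/(1+0.08)^2 + 10.4585/(1+0.08)^3 + 12.2365/(1+0.08)^4 + 14.3167/(1+0.08)^5 + 345.2652/(1+0.08)^5 = 276.7597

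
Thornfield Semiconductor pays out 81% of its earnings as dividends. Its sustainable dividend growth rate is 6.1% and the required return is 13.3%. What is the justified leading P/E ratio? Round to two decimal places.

Justified leading P/E = b/(r−g) = 0.81/(0.133−0.061) = 11.2500

11.25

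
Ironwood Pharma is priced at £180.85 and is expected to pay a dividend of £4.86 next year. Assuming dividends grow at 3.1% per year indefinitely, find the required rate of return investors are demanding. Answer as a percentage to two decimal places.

5.79%

Rearranging the constant-growth DDM: r = D₁/P₀ + g.
r = 4.8600 / 180.85 + 0.031 = 0.02687 + 0.031 = 0.05787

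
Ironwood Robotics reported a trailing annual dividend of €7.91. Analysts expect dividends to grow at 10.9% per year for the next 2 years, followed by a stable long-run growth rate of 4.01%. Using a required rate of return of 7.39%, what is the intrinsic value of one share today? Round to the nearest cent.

€276.18

Two-stage DDM. Project D₁…D_2 at 0.109, terminal growth 0.0401, discount at r = 0.0739.
D_1 = 8.7722
D_2 = 9.7284
Terminal value at t=2: TV = D_3/(r−g) = 10.1185/(0.0739−0.0401) = 299.3629
P₀ = 8.7722/(1+0.0739)^1 + 9.7284/(1+0.0739)^2 + 299.3629/(1+0.0739)^2 = 276.1835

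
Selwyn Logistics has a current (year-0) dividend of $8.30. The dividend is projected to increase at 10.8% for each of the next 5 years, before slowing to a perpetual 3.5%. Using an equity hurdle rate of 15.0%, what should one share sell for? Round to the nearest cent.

$99.19

Two-stage DDM. Project D₁…D_5 at 0.108, terminal growth 0.035, discount at r = 0.15.
D_1 = 9.1964
D_2 = 10.1896
D_3 = 11.2901
D_4 = 12.5094
D_5 = 13.8604
Terminal value at t=5: TV = D_6/(r−g) = 14.3456/(0.15−0.035) = 124.7439
P₀ = 9.1964/(1+0.15)^1 + 10.1896/(1+0.15)^2 + 11.2901/(1+0.15)^3 + 12.5094/(1+0.15)^4 + 13.8604/(1+0.15)^5 + 124.7439/(1+0.15)^5 = 99.1883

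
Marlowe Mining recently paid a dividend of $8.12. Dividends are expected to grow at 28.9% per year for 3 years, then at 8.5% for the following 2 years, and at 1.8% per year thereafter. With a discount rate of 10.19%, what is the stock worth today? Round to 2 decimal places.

Three-stage DDM. Project D₁…D_5; terminal Gordon value at t=5 with g = 0.018; discount at r = 0.1019.
D_1 = 10.4667
D_2 = 13.4916
D_3 = 17.3906
D_4 = 18.8688
D_5 = 20.4727
TV_5 = 20.8412/(0.1019−0.018) = 248.4049
P₀ = Σ Dₜ/(1+r)ᵗ + TV_5/(1+r)^5 = 211.9251

$211.93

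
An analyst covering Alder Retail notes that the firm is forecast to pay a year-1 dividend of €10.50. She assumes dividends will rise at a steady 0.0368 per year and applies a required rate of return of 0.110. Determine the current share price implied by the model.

€143.44

Gordon growth model: P₀ = D₁/(r − g), with D₁ = 10.50 given directly.
P₀ = 10.5000 / (0.11 − 0.0368) = 10.5000 / 0.0732 = 143.4426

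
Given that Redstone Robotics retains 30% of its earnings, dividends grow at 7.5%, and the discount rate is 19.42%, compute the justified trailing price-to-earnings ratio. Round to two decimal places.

6.31

Payout ratio b = 1 − 0.30 = 0.70.
Justified trailing P/E = b(1+g)/(r−g) = 0.70×(1+0.075)/(0.1942−0.075) = 6.3129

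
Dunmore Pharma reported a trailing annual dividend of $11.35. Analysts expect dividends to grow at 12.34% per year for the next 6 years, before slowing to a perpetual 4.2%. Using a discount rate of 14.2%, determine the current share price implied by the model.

Two-stage DDM. Project D₁…D_6 at 0.1234, terminal growth 0.042, discount at r = 0.142.
D_1 = 12.7506
D_2 = 14.3240
D_3 = 16.0916
D_4 = 18.0773
D_5 = 20.3080
D_6 = 22.8140
Terminal value at t=6: TV = D_7/(r−g) = 23.7722/(0.142−0.042) = 237.7224
P₀ = 12.7506/(1+0.142)^1 + 14.3240/(1+0.142)^2 + 16.0916/(1+0.142)^3 + 18.0773/(1+0.142)^4 + 20.3080/(1+0.142)^5 + 22.8140/(1+0.142)^6 + 237.7224/(1+0.142)^6 = 171.4917

$171.49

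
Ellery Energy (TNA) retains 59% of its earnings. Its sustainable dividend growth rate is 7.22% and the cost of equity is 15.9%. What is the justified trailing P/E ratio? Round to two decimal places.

5.06

Payout ratio b = 1 − 0.59 = 0.41.
Justified trailing P/E = b(1+g)/(r−g) = 0.41×(1+0.0722)/(0.159−0.0722) = 5.0645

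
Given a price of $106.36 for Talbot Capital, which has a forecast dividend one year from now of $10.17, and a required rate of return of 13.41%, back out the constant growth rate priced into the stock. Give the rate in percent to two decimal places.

3.85%

From P₀ = D₁/(r − g), the implied growth is g = r − D₁/P₀.
g = 0.1341 − 10.17/106.36 = 0.1341 − 0.09562 = 0.03848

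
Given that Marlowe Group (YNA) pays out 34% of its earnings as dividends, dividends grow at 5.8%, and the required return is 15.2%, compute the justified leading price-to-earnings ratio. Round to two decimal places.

Justified leading P/E = b/(r−g) = 0.34/(0.152−0.058) = 3.6170

3.62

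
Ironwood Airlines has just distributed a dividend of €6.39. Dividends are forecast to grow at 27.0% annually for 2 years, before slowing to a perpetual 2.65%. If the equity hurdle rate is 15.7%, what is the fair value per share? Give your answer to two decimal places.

€75.27

Two-stage DDM. Project D₁…D_2 at 0.27, terminal growth 0.0265, discount at r = 0.157.
D_1 = 8.1153
D_2 = 10.3064
Terminal value at t=2: TV = D_3/(r−g) = 10.5796/(0.157−0.0265) = 81.0694
P₀ = 8.1153/(1+0.157)^1 + 10.3064/(1+0.157)^2 + 81.0694/(1+0.157)^2 = 75.2738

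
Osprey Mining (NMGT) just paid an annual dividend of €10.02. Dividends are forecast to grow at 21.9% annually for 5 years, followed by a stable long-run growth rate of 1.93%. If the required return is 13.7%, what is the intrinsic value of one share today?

€184.96

Two-stage DDM. Project D₁…D_5 at 0.219, terminal growth 0.0193, discount at r = 0.137.
D_1 = 12.2144
D_2 = 14.8893
D_3 = 18.1501
D_4 = 22.1250
D_5 = 26.9703
Terminal value at t=5: TV = D_6/(r−g) = 27.4909/(0.137−0.0193) = 233.5672
P₀ = 12.2144/(1+0.137)^1 + 14.8893/(1+0.137)^2 + 18.1501/(1+0.137)^3 + 22.1250/(1+0.137)^4 + 26.9703/(1+0.137)^5 + 233.5672/(1+0.137)^5 = 184.9562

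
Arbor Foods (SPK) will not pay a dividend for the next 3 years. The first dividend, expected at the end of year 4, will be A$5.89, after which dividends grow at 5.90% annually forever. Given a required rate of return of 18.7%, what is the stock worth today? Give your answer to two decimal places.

A$27.51

Deferred-dividend DDM. At t=3 the remaining stream is a growing perpetuity with first payment D_4 = 5.89.
V_3 = D_4/(r−g) = 5.89/(0.187−0.059) = 46.0156
P₀ = V_3/(1+r)^3 = 46.0156/(1+0.187)^3 = 27.5140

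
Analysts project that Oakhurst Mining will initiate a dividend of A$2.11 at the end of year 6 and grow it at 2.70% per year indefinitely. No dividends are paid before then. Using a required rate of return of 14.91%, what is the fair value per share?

A$8.63

Deferred-dividend DDM. At t=5 the remaining stream is a growing perpetuity with first payment D_6 = 2.11.
V_5 = D_6/(r−g) = 2.11/(0.1491−0.027) = 17.2809
P₀ = V_5/(1+r)^5 = 17.2809/(1+0.1491)^5 = 8.6254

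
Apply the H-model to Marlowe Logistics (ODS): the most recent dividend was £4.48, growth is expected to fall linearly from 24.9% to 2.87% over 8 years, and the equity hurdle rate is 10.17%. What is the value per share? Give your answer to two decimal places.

£117.21

H-model: P₀ = D₀[(1+g_L) + H(g_S−g_L)]/(r−g_L), with H = 8/2 = 4.
P₀ = 4.48 × [(1+0.0287) + 4×(0.249−0.0287)] / (0.1017−0.0287)
   = 4.48 × 1.9099 / 0.073 = 117.2103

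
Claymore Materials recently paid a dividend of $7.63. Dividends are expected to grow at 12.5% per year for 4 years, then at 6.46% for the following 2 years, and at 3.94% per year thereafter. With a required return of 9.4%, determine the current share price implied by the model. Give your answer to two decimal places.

Three-stage DDM. Project D₁…D_6; terminal Gordon value at t=6 with g = 0.0394; discount at r = 0.094.
D_1 = 8.5838
D_2 = 9.6567
D_3 = 10.8638
D_4 = 12.2218
D_5 = 13.0113
D_6 = 13.8518
TV_6 = 14.3976/(0.094−0.0394) = 263.6924
P₀ = Σ Dₜ/(1+r)ᵗ + TV_6/(1+r)^6 = 202.9403

$202.94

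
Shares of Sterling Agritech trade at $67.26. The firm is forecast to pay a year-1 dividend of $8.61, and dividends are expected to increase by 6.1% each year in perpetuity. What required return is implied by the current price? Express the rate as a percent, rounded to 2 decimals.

18.90%

Rearranging the constant-growth DDM: r = D₁/P₀ + g.
r = 8.6100 / 67.26 + 0.061 = 0.12801 + 0.061 = 0.18901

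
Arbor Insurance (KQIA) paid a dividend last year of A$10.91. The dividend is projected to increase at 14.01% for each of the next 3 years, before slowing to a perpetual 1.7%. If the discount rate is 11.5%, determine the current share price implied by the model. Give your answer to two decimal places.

Two-stage DDM. Project D₁…D_3 at 0.1401, terminal growth 0.017, discount at r = 0.115.
D_1 = 12.4385
D_2 = 14.1811
D_3 = 16.1679
Terminal value at t=3: TV = D_4/(r−g) = 16.4428/(0.115−0.017) = 167.7832
P₀ = 12.4385/(1+0.115)^1 + 14.1811/(1+0.115)^2 + 16.1679/(1+0.115)^3 + 167.7832/(1+0.115)^3 = 155.2644

A$155.26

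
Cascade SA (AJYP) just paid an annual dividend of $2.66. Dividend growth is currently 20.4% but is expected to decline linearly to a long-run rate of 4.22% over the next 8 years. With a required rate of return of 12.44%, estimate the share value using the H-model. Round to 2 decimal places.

H-model: P₀ = D₀[(1+g_L) + H(g_S−g_L)]/(r−g_L), with H = 8/2 = 4.
P₀ = 2.66 × [(1+0.0422) + 4×(0.204−0.0422)] / (0.1244−0.0422)
   = 2.66 × 1.6894 / 0.0822 = 54.6691

$54.67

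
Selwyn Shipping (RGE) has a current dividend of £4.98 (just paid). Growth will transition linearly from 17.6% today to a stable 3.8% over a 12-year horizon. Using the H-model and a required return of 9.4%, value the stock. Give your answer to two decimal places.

£165.94

H-model: P₀ = D₀[(1+g_L) + H(g_S−g_L)]/(r−g_L), with H = 12/2 = 6.
P₀ = 4.98 × [(1+0.038) + 6×(0.176−0.038)] / (0.094−0.038)
   = 4.98 × 1.8660 / 0.056 = 165.9407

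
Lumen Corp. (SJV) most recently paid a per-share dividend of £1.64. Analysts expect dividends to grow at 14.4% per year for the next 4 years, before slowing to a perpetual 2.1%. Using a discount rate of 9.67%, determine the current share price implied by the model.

£33.49

Two-stage DDM. Project D₁…D_4 at 0.144, terminal growth 0.021, discount at r = 0.0967.
D_1 = 1.8762
D_2 = 2.1463
D_3 = 2.4554
D_4 = 2.8090
Terminal value at t=4: TV = D_5/(r−g) = 2.8680/(0.0967−0.021) = 37.8859
P₀ = 1.8762/(1+0.0967)^1 + 2.1463/(1+0.0967)^2 + 2.4554/(1+0.0967)^3 + 2.8090/(1+0.0967)^4 + 37.8859/(1+0.0967)^4 = 33.4879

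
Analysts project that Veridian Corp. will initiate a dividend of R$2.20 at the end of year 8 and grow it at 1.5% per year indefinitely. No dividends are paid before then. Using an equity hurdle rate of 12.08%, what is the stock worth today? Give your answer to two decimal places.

R$9.36

Deferred-dividend DDM. At t=7 the remaining stream is a growing perpetuity with first payment D_8 = 2.20.
V_7 = D_8/(r−g) = 2.20/(0.1208−0.015) = 20.7940
P₀ = V_7/(1+r)^7 = 20.7940/(1+0.1208)^7 = 9.3592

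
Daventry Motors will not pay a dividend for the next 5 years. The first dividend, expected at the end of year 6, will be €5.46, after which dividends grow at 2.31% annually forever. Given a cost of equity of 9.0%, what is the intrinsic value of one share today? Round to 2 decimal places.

€53.04

Deferred-dividend DDM. At t=5 the remaining stream is a growing perpetuity with first payment D_6 = 5.46.
V_5 = D_6/(r−g) = 5.46/(0.09−0.0231) = 81.6143
P₀ = V_5/(1+r)^5 = 81.6143/(1+0.09)^5 = 53.0437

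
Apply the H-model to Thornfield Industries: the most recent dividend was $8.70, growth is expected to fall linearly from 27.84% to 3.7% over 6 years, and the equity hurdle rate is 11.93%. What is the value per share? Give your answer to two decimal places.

$186.18

H-model: P₀ = D₀[(1+g_L) + H(g_S−g_L)]/(r−g_L), with H = 6/2 = 3.
P₀ = 8.70 × [(1+0.037) + 3×(0.2784−0.037)] / (0.1193−0.037)
   = 8.70 × 1.7612 / 0.0823 = 186.1779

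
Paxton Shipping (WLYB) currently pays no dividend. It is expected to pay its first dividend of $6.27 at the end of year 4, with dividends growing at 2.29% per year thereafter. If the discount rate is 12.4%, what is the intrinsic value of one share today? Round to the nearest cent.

Deferred-dividend DDM. At t=3 the remaining stream is a growing perpetuity with first payment D_4 = 6.27.
V_3 = D_4/(r−g) = 6.27/(0.124−0.0229) = 62.0178
P₀ = V_3/(1+r)^3 = 62.0178/(1+0.124)^3 = 43.6734

$43.67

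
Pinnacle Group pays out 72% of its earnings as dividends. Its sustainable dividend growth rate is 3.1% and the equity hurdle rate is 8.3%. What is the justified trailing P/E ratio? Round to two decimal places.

Justified trailing P/E = b(1+g)/(r−g) = 0.72×(1+0.031)/(0.083−0.031) = 14.2754

14.28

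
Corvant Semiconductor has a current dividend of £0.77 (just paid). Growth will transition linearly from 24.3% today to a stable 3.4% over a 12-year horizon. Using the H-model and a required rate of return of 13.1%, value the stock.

H-model: P₀ = D₀[(1+g_L) + H(g_S−g_L)]/(r−g_L), with H = 12/2 = 6.
P₀ = 0.77 × [(1+0.034) + 6×(0.243−0.034)] / (0.131−0.034)
   = 0.77 × 2.2880 / 0.097 = 18.1625

£18.16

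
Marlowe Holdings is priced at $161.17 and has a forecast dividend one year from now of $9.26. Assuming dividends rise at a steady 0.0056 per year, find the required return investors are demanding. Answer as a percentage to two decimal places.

6.31%

Rearranging the constant-growth DDM: r = D₁/P₀ + g.
r = 9.2600 / 161.17 + 0.0056 = 0.05745 + 0.0056 = 0.06305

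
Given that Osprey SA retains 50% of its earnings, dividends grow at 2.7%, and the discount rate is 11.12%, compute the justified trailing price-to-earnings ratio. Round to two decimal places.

6.10

Payout ratio b = 1 − 0.50 = 0.50.
Justified trailing P/E = b(1+g)/(r−g) = 0.50×(1+0.027)/(0.1112−0.027) = 6.0986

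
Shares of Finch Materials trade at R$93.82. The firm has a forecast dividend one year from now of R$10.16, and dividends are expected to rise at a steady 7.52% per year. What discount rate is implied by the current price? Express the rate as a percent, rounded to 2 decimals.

18.35%

Rearranging the constant-growth DDM: r = D₁/P₀ + g.
r = 10.1600 / 93.82 + 0.0752 = 0.10829 + 0.0752 = 0.18349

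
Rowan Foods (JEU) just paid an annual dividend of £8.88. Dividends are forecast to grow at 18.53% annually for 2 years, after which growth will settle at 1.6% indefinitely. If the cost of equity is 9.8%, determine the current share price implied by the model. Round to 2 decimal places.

Two-stage DDM. Project D₁…D_2 at 0.1853, terminal growth 0.016, discount at r = 0.098.
D_1 = 10.5255
D_2 = 12.4758
Terminal value at t=2: TV = D_3/(r−g) = 12.6754/(0.098−0.016) = 154.5786
P₀ = 10.5255/(1+0.098)^1 + 12.4758/(1+0.098)^2 + 154.5786/(1+0.098)^2 = 148.1510

£148.15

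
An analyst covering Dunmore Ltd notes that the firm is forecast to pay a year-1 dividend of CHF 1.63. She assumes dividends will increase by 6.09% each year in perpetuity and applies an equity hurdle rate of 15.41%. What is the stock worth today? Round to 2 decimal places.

CHF 17.49

Gordon growth model: P₀ = D₁/(r − g), with D₁ = 1.63 given directly.
P₀ = 1.6300 / (0.1541 − 0.0609) = 1.6300 / 0.0932 = 17.4893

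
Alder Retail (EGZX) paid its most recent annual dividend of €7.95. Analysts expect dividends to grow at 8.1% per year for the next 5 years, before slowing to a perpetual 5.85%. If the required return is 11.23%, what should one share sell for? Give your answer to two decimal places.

Two-stage DDM. Project D₁…D_5 at 0.081, terminal growth 0.0585, discount at r = 0.1123.
D_1 = 8.5939
D_2 = 9.2901
D_3 = 10.0426
D_4 = 10.8560
D_5 = 11.7353
Terminal value at t=5: TV = D_6/(r−g) = 12.4219/(0.1123−0.0585) = 230.8895
P₀ = 8.5939/(1+0.1123)^1 + 9.2901/(1+0.1123)^2 + 10.0426/(1+0.1123)^3 + 10.8560/(1+0.1123)^4 + 11.7353/(1+0.1123)^5 + 230.8895/(1+0.1123)^5 = 172.1285

€172.13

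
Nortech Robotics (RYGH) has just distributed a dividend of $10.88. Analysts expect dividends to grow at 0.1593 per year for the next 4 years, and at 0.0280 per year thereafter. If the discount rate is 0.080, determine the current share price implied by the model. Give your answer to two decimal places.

Two-stage DDM. Project D₁…D_4 at 0.1593, terminal growth 0.028, discount at r = 0.08.
D_1 = 12.6132
D_2 = 14.6225
D_3 = 16.9518
D_4 = 19.6522
Terminal value at t=4: TV = D_5/(r−g) = 20.2025/(0.08−0.028) = 388.5098
P₀ = 12.6132/(1+0.08)^1 + 14.6225/(1+0.08)^2 + 16.9518/(1+0.08)^3 + 19.6522/(1+0.08)^4 + 388.5098/(1+0.08)^4 = 337.6835

$337.68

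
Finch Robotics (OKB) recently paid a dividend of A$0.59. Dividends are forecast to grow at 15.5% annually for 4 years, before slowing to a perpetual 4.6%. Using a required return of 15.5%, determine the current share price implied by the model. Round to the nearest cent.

Two-stage DDM. Project D₁…D_4 at 0.155, terminal growth 0.046, discount at r = 0.155.
D_1 = 0.6815
D_2 = 0.7871
D_3 = 0.9091
D_4 = 1.0500
Terminal value at t=4: TV = D_5/(r−g) = 1.0983/(0.155−0.046) = 10.0759
P₀ = 0.6815/(1+0.155)^1 + 0.7871/(1+0.155)^2 + 0.9091/(1+0.155)^3 + 1.0500/(1+0.155)^4 + 10.0759/(1+0.155)^4 = 8.0218

A$8.02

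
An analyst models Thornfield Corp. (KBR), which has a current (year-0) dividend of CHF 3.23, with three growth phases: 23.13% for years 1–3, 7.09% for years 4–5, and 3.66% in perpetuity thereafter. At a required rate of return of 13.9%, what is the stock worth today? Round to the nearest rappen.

CHF 55.31

Three-stage DDM. Project D₁…D_5; terminal Gordon value at t=5 with g = 0.0366; discount at r = 0.139.
D_1 = 3.9771
D_2 = 4.8970
D_3 = 6.0297
D_4 = 6.4572
D_5 = 6.9150
TV_5 = 7.1681/(0.139−0.0366) = 70.0008
P₀ = Σ Dₜ/(1+r)ᵗ + TV_5/(1+r)^5 = 55.3070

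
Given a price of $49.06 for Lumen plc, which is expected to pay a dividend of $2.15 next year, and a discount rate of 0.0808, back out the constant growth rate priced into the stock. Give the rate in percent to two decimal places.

From P₀ = D₁/(r − g), the implied growth is g = r − D₁/P₀.
g = 0.0808 − 2.15/49.06 = 0.0808 − 0.04382 = 0.03698

3.70%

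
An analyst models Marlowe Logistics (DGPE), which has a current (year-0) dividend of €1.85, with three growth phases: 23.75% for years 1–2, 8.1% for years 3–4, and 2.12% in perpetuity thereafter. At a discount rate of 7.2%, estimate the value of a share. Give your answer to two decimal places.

€59.99

Three-stage DDM. Project D₁…D_4; terminal Gordon value at t=4 with g = 0.0212; discount at r = 0.072.
D_1 = 2.2894
D_2 = 2.8331
D_3 = 3.0626
D_4 = 3.3107
TV_4 = 3.3808/(0.072−0.0212) = 66.5519
P₀ = Σ Dₜ/(1+r)ᵗ + TV_4/(1+r)^4 = 59.9881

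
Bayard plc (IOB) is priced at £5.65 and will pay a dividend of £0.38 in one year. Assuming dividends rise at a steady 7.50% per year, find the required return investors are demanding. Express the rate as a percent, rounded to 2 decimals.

Rearranging the constant-growth DDM: r = D₁/P₀ + g.
r = 0.3800 / 5.65 + 0.075 = 0.06726 + 0.075 = 0.14226

14.23%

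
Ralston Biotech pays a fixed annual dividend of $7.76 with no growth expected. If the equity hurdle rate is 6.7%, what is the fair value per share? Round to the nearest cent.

$115.82

Zero-growth DDM (perpetuity): P₀ = D/r = 7.76 / 0.067 = 115.8209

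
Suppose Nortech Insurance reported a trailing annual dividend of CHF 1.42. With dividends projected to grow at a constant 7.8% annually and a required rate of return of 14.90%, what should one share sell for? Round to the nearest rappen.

Gordon growth model: P₀ = D₁/(r − g). D₁ = 1.42 × (1 + 0.078) = 1.5308.
P₀ = 1.5308 / (0.149 − 0.078) = 1.5308 / 0.071 = 21.5600

CHF 21.56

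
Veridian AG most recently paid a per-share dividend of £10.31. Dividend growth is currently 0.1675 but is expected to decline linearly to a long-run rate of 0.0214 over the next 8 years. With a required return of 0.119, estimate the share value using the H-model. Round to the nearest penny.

£169.63

H-model: P₀ = D₀[(1+g_L) + H(g_S−g_L)]/(r−g_L), with H = 8/2 = 4.
P₀ = 10.31 × [(1+0.0214) + 4×(0.1675−0.0214)] / (0.119−0.0214)
   = 10.31 × 1.6058 / 0.0976 = 169.6291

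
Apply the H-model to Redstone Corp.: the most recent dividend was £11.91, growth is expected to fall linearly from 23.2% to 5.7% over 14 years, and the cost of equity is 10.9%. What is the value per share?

£522.67

H-model: P₀ = D₀[(1+g_L) + H(g_S−g_L)]/(r−g_L), with H = 14/2 = 7.
P₀ = 11.91 × [(1+0.057) + 7×(0.232−0.057)] / (0.109−0.057)
   = 11.91 × 2.2820 / 0.052 = 522.6658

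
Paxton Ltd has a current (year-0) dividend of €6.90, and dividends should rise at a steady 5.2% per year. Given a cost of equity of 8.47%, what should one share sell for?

Gordon growth model: P₀ = D₁/(r − g). D₁ = 6.90 × (1 + 0.052) = 7.2588.
P₀ = 7.2588 / (0.0847 − 0.052) = 7.2588 / 0.0327 = 221.9817

€221.98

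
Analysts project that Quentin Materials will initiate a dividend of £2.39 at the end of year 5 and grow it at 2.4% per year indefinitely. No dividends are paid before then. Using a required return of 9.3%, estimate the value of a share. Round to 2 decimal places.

£24.27

Deferred-dividend DDM. At t=4 the remaining stream is a growing perpetuity with first payment D_5 = 2.39.
V_4 = D_5/(r−g) = 2.39/(0.093−0.024) = 34.6377
P₀ = V_4/(1+r)^4 = 34.6377/(1+0.093)^4 = 24.2699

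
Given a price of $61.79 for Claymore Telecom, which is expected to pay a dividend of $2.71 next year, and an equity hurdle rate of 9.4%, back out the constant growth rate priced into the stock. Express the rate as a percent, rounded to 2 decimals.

5.01%

From P₀ = D₁/(r − g), the implied growth is g = r − D₁/P₀.
g = 0.094 − 2.71/61.79 = 0.094 − 0.04386 = 0.05014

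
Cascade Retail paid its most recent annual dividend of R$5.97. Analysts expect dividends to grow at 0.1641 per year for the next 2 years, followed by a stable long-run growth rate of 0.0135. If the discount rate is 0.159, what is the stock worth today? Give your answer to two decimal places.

R$53.97

Two-stage DDM. Project D₁…D_2 at 0.1641, terminal growth 0.0135, discount at r = 0.159.
D_1 = 6.9497
D_2 = 8.0901
Terminal value at t=2: TV = D_3/(r−g) = 8.1993/(0.159−0.0135) = 56.3528
P₀ = 6.9497/(1+0.159)^1 + 8.0901/(1+0.159)^2 + 56.3528/(1+0.159)^2 = 53.9706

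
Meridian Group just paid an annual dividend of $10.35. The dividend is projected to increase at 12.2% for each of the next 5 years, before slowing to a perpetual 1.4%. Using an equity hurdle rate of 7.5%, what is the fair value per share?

$272.04

Two-stage DDM. Project D₁…D_5 at 0.122, terminal growth 0.014, discount at r = 0.075.
D_1 = 11.6127
D_2 = 13.0294
D_3 = 14.6190
D_4 = 16.4026
D_5 = 18.4037
Terminal value at t=5: TV = D_6/(r−g) = 18.6613/(0.075−0.014) = 305.9234
P₀ = 11.6127/(1+0.075)^1 + 13.0294/(1+0.075)^2 + 14.6190/(1+0.075)^3 + 16.4026/(1+0.075)^4 + 18.4037/(1+0.075)^5 + 305.9234/(1+0.075)^5 = 272.0402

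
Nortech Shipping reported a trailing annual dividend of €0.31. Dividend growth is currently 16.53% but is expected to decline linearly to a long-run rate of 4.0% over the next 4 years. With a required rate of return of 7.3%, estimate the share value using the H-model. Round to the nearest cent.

€12.12

H-model: P₀ = D₀[(1+g_L) + H(g_S−g_L)]/(r−g_L), with H = 4/2 = 2.
P₀ = 0.31 × [(1+0.04) + 2×(0.1653−0.04)] / (0.073−0.04)
   = 0.31 × 1.2906 / 0.033 = 12.1238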